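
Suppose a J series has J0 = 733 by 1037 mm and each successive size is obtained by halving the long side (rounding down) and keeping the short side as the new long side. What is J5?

J1 = 518 × 733 mm (from J0 by 1 halving).
J2: ⌊733/2⌋ × 518 = 366 × 518 mm
J3: ⌊518/2⌋ × 366 = 259 × 366 mm
J4: ⌊366/2⌋ × 259 = 183 × 259 mm
J5: ⌊259/2⌋ × 183 = 129 × 183 mm

129 × 183 mm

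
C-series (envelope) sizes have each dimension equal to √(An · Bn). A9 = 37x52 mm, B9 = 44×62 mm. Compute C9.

40 × 57 mm

Short side: √(37 · 44) = √1628 ≈ 40.3 → 40 mm
Long side: √(52 · 62) = √3224 ≈ 56.8 → 57 mm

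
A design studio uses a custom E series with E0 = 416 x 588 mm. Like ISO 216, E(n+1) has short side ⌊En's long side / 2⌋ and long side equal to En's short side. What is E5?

73 × 104 mm

E1: ⌊588/2⌋ × 416 = 294 × 416 mm
E2: ⌊416/2⌋ × 294 = 208 × 294 mm
E3: ⌊294/2⌋ × 208 = 147 × 208 mm
E4: ⌊208/2⌋ × 147 = 104 × 147 mm
E5: ⌊147/2⌋ × 104 = 73 × 104 mm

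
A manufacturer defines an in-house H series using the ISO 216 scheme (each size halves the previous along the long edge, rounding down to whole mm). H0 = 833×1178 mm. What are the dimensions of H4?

208 × 294 mm

H1: ⌊1178/2⌋ × 833 = 589 × 833 mm
H2: ⌊833/2⌋ × 589 = 416 × 589 mm
H3: ⌊589/2⌋ × 416 = 294 × 416 mm
H4: ⌊416/2⌋ × 294 = 208 × 294 mm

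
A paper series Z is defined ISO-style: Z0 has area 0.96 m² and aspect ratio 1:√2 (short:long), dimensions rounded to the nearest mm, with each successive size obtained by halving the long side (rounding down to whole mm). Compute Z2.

Let Z0's short side be w mm. w · w√2 = 0.96 m² = 960,000 mm², so w ≈ 823.9 mm and w√2 ≈ 1165.2 mm → Z0 = 824 × 1165 mm.
Z1: ⌊1165/2⌋ × 824 = 582 × 824 mm
Z2: ⌊824/2⌋ × 582 = 412 × 582 mm

412 × 582 mm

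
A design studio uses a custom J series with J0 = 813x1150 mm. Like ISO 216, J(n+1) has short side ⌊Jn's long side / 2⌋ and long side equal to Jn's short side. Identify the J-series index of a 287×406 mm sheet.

J0: 813 × 1150 mm
J1: 575 × 813 mm
J2: 406 × 575 mm
J3: 287 × 406 mm
J4: 203 × 287 mm
→ matches J3.

J3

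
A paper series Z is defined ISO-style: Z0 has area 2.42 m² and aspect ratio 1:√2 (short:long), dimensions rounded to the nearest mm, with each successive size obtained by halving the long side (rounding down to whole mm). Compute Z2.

654 × 925 mm

Let Z0's short side be w mm. w · w√2 = 2.42 m² = 2,420,000 mm², so w ≈ 1308.1 mm and w√2 ≈ 1850.0 mm → Z0 = 1308 × 1850 mm.
Z1: ⌊1850/2⌋ × 1308 = 925 × 1308 mm
Z2: ⌊1308/2⌋ × 925 = 654 × 925 mm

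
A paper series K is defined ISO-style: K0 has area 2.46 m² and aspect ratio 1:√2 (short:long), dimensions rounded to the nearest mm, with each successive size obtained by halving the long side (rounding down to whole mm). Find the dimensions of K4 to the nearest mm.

329 × 466 mm

Let K0's short side be w mm. w · w√2 = 2.46 m² = 2,460,000 mm², so w ≈ 1318.9 mm and w√2 ≈ 1865.2 mm → K0 = 1319 × 1865 mm.
K1: ⌊1865/2⌋ × 1319 = 932 × 1319 mm
K2: ⌊1319/2⌋ × 932 = 659 × 932 mm
K3: ⌊932/2⌋ × 659 = 466 × 659 mm
K4: ⌊659/2⌋ × 466 = 329 × 466 mm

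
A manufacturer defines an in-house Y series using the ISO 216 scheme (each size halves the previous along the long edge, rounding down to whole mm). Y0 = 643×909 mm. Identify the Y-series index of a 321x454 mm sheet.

Y2

Y0: 643 × 909 mm
Y1: 454 × 643 mm
Y2: 321 × 454 mm
Y3: 227 × 321 mm
→ matches Y2.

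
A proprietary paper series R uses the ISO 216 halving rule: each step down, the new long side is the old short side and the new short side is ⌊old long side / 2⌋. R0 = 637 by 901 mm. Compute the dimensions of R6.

R1 = 450 × 637 mm (from R0 by 1 halving).
R2: ⌊637/2⌋ × 450 = 318 × 450 mm
R3: ⌊450/2⌋ × 318 = 225 × 318 mm
R4: ⌊318/2⌋ × 225 = 159 × 225 mm
R5: ⌊225/2⌋ × 159 = 112 × 159 mm
R6: ⌊159/2⌋ × 112 = 79 × 112 mm

79 × 112 mm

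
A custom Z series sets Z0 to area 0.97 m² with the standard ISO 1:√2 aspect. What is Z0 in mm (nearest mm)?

Let the short side be w mm. Then w · w√2 = 0.97 m² = 970,000 mm².
w² = 970,000/√2, so w ≈ 828.2 mm; long side = w√2 ≈ 1171.2 mm.

828 × 1171 mm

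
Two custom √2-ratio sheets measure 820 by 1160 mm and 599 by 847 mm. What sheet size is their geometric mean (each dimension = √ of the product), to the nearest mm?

Short side: √(820 · 599) = √491180 ≈ 700.8 → 701 mm
Long side: √(1160 · 847) = √982520 ≈ 991.2 → 991 mm

701 × 991 mm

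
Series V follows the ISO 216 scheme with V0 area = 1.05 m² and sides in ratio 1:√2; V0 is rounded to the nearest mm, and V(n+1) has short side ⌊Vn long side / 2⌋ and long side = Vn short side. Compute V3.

304 × 431 mm

Let V0's short side be w mm. w · w√2 = 1.05 m² = 1,050,000 mm², so w ≈ 861.7 mm and w√2 ≈ 1218.6 mm → V0 = 862 × 1219 mm.
V1: ⌊1219/2⌋ × 862 = 609 × 862 mm
V2: ⌊862/2⌋ × 609 = 431 × 609 mm
V3: ⌊609/2⌋ × 431 = 304 × 431 mm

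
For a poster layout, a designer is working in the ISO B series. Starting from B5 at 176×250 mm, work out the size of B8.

B6: ⌊250/2⌋ × 176 = 125 × 176 mm
B7: ⌊176/2⌋ × 125 = 88 × 125 mm
B8: ⌊125/2⌋ × 88 = 62 × 88 mm

62 × 88 mm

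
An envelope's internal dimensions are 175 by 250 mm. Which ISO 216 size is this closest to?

Aspect ratio 250/175 ≈ 1.429 — close to the ISO √2 ≈ 1.414.
In the B-series (B0 = 1000 × 1414 mm): B5 = 176 × 250 mm.
Off by 1 mm total — nearest standard size.

B5 (176 × 250 mm)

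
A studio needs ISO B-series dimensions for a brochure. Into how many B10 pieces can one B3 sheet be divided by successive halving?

Each ISO step halves the sheet: 1 × B3 → 2 × B4 → 4 × B5 → 8 × B6 → …
From B3 to B10 is 7 halving steps: 2^7 = 128.

128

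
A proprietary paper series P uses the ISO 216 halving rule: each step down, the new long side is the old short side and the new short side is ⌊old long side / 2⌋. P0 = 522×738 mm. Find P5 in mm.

P1: ⌊738/2⌋ × 522 = 369 × 522 mm
P2: ⌊522/2⌋ × 369 = 261 × 369 mm
P3: ⌊369/2⌋ × 261 = 184 × 261 mm
P4: ⌊261/2⌋ × 184 = 130 × 184 mm
P5: ⌊184/2⌋ × 130 = 92 × 130 mm

92 × 130 mm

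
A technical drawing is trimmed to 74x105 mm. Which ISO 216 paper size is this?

A7 (74 × 105 mm)

Aspect ratio 105/74 ≈ 1.419 — close to the ISO √2 ≈ 1.414.
In the A-series (A0 area = 1 m²): A7 = 74 × 105 mm.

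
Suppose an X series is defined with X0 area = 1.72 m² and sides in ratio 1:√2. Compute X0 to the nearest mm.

1103 × 1560 mm

Let the short side be w mm. Then w · w√2 = 1.72 m² = 1,720,000 mm².
w² = 1,720,000/√2, so w ≈ 1102.8 mm; long side = w√2 ≈ 1559.6 mm.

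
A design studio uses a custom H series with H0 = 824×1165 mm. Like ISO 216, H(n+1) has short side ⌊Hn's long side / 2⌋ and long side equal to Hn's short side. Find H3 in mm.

291 × 412 mm

H1: ⌊1165/2⌋ × 824 = 582 × 824 mm
H2: ⌊824/2⌋ × 582 = 412 × 582 mm
H3: ⌊582/2⌋ × 412 = 291 × 412 mm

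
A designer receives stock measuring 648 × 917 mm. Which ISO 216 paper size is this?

C1 (648 × 917 mm)

Aspect ratio 917/648 ≈ 1.415 — close to the ISO √2 ≈ 1.414.
In the C-series (envelope sizes, between A and B): C1 = 648 × 917 mm.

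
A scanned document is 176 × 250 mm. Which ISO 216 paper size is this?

Aspect ratio 250/176 ≈ 1.420 — close to the ISO √2 ≈ 1.414.
In the B-series (B0 = 1000 × 1414 mm): B5 = 176 × 250 mm.

B5 (176 × 250 mm)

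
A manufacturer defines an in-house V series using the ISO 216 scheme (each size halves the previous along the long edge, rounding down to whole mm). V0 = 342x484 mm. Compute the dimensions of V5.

60 × 85 mm

V1 = 242 × 342 mm (from V0 by 1 halving).
V2: ⌊342/2⌋ × 242 = 171 × 242 mm
V3: ⌊242/2⌋ × 171 = 121 × 171 mm
V4: ⌊171/2⌋ × 121 = 85 × 121 mm
V5: ⌊121/2⌋ × 85 = 60 × 85 mm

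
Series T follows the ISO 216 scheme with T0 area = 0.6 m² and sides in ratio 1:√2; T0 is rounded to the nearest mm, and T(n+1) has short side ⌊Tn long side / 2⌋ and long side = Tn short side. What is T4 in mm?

Let T0's short side be w mm. w · w√2 = 0.6 m² = 600,000 mm², so w ≈ 651.4 mm and w√2 ≈ 921.2 mm → T0 = 651 × 921 mm.
T1: ⌊921/2⌋ × 651 = 460 × 651 mm
T2: ⌊651/2⌋ × 460 = 325 × 460 mm
T3: ⌊460/2⌋ × 325 = 230 × 325 mm
T4: ⌊325/2⌋ × 230 = 162 × 230 mm

162 × 230 mm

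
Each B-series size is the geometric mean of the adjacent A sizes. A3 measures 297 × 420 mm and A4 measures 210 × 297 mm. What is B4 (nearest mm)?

Short side: √(297 · 210) = √62370 ≈ 249.7 → 250 mm
Long side: √(420 · 297) = √124740 ≈ 353.2 → 353 mm

250 × 353 mm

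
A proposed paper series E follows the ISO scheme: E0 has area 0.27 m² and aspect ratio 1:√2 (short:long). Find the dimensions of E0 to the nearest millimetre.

437 × 618 mm

Let the short side be w mm. Then w · w√2 = 0.27 m² = 270,000 mm².
w² = 270,000/√2, so w ≈ 436.9 mm; long side = w√2 ≈ 617.9 mm.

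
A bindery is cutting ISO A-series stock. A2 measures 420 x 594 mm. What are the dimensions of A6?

105 × 148 mm

A3: ⌊594/2⌋ × 420 = 297 × 420 mm
A4: ⌊420/2⌋ × 297 = 210 × 297 mm
A5: ⌊297/2⌋ × 210 = 148 × 210 mm
A6: ⌊210/2⌋ × 148 = 105 × 148 mm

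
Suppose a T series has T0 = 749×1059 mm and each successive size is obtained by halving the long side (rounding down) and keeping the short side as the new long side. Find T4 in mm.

187 × 264 mm

T1: ⌊1059/2⌋ × 749 = 529 × 749 mm
T2: ⌊749/2⌋ × 529 = 374 × 529 mm
T3: ⌊529/2⌋ × 374 = 264 × 374 mm
T4: ⌊374/2⌋ × 264 = 187 × 264 mm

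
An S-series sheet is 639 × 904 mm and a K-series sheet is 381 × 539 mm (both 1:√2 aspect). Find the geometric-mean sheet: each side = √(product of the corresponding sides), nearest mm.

493 × 698 mm

Short side: √(639 · 381) = √243459 ≈ 493.4 → 493 mm
Long side: √(904 · 539) = √487256 ≈ 698.0 → 698 mm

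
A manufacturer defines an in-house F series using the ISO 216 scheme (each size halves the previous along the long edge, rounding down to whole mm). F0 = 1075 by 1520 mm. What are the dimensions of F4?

268 × 380 mm

F1: ⌊1520/2⌋ × 1075 = 760 × 1075 mm
F2: ⌊1075/2⌋ × 760 = 537 × 760 mm
F3: ⌊760/2⌋ × 537 = 380 × 537 mm
F4: ⌊537/2⌋ × 380 = 268 × 380 mm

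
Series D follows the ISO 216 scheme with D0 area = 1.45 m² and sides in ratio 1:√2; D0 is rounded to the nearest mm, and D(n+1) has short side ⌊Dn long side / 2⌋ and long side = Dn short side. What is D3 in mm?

358 × 506 mm

Let D0's short side be w mm. w · w√2 = 1.45 m² = 1,450,000 mm², so w ≈ 1012.6 mm and w√2 ≈ 1432.0 mm → D0 = 1013 × 1432 mm.
D1: ⌊1432/2⌋ × 1013 = 716 × 1013 mm
D2: ⌊1013/2⌋ × 716 = 506 × 716 mm
D3: ⌊716/2⌋ × 506 = 358 × 506 mm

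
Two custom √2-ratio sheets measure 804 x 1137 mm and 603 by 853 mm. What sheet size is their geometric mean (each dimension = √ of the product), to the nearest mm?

Short side: √(804 · 603) = √484812 ≈ 696.3 → 696 mm
Long side: √(1137 · 853) = √969861 ≈ 984.8 → 985 mm

696 × 985 mm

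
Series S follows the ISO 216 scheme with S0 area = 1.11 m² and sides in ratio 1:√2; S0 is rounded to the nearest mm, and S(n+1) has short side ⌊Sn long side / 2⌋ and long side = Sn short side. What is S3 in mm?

313 × 443 mm

Let S0's short side be w mm. w · w√2 = 1.11 m² = 1,110,000 mm², so w ≈ 885.9 mm and w√2 ≈ 1252.9 mm → S0 = 886 × 1253 mm.
S1: ⌊1253/2⌋ × 886 = 626 × 886 mm
S2: ⌊886/2⌋ × 626 = 443 × 626 mm
S3: ⌊626/2⌋ × 443 = 313 × 443 mm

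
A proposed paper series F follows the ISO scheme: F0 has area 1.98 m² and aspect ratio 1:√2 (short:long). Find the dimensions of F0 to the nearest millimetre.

1183 × 1673 mm

Let the short side be w mm. Then w · w√2 = 1.98 m² = 1,980,000 mm².
w² = 1,980,000/√2, so w ≈ 1183.2 mm; long side = w√2 ≈ 1673.4 mm.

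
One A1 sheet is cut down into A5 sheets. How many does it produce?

16

Each ISO step halves the sheet: 1 × A1 → 2 × A2 → 4 × A3 → 8 × A4 → …
From A1 to A5 is 4 halving steps: 2^4 = 16.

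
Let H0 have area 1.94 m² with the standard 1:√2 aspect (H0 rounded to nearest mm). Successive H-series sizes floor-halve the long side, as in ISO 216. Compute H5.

Let H0's short side be w mm. w · w√2 = 1.94 m² = 1,940,000 mm², so w ≈ 1171.2 mm and w√2 ≈ 1656.4 mm → H0 = 1171 × 1656 mm.
H1: ⌊1656/2⌋ × 1171 = 828 × 1171 mm
H2: ⌊1171/2⌋ × 828 = 585 × 828 mm
H3: ⌊828/2⌋ × 585 = 414 × 585 mm
H4: ⌊585/2⌋ × 414 = 292 × 414 mm
H5: ⌊414/2⌋ × 292 = 207 × 292 mm

207 × 292 mm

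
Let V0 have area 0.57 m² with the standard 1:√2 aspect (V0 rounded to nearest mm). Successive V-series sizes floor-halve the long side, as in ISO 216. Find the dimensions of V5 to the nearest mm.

Let V0's short side be w mm. w · w√2 = 0.57 m² = 570,000 mm², so w ≈ 634.9 mm and w√2 ≈ 897.8 mm → V0 = 635 × 898 mm.
V1: ⌊898/2⌋ × 635 = 449 × 635 mm
V2: ⌊635/2⌋ × 449 = 317 × 449 mm
V3: ⌊449/2⌋ × 317 = 224 × 317 mm
V4: ⌊317/2⌋ × 224 = 158 × 224 mm
V5: ⌊224/2⌋ × 158 = 112 × 158 mm

112 × 158 mm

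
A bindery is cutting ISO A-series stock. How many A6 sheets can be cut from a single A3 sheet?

8

A3 = 297 × 420 mm; A6 = 105 × 148 mm.
Each halving step doubles the count; 3 steps from A3 to A6.
2^3 = 8.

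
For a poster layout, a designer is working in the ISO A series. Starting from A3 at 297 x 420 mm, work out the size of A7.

74 × 105 mm

A4: ⌊420/2⌋ × 297 = 210 × 297 mm
A5: ⌊297/2⌋ × 210 = 148 × 210 mm
A6: ⌊210/2⌋ × 148 = 105 × 148 mm
A7: ⌊148/2⌋ × 105 = 74 × 105 mm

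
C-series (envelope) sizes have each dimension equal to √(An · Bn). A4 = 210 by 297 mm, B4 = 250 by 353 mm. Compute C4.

229 × 324 mm

Short side: √(210 · 250) = √52500 ≈ 229.1 → 229 mm
Long side: √(297 · 353) = √104841 ≈ 323.8 → 324 mm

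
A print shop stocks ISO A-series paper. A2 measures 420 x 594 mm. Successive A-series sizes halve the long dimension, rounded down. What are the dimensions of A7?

74 × 105 mm

A3: ⌊594/2⌋ × 420 = 297 × 420 mm
A4: ⌊420/2⌋ × 297 = 210 × 297 mm
A5: ⌊297/2⌋ × 210 = 148 × 210 mm
A6: ⌊210/2⌋ × 148 = 105 × 148 mm
A7: ⌊148/2⌋ × 105 = 74 × 105 mm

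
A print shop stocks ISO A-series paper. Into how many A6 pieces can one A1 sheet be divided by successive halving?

Each ISO step halves the sheet: 1 × A1 → 2 × A2 → 4 × A3 → 8 × A4 → …
From A1 to A6 is 5 halving steps: 2^5 = 32.

32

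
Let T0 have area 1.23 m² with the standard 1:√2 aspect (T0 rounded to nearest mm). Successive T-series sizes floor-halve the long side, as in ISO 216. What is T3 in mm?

Let T0's short side be w mm. w · w√2 = 1.23 m² = 1,230,000 mm², so w ≈ 932.6 mm and w√2 ≈ 1318.9 mm → T0 = 933 × 1319 mm.
T1: ⌊1319/2⌋ × 933 = 659 × 933 mm
T2: ⌊933/2⌋ × 659 = 466 × 659 mm
T3: ⌊659/2⌋ × 466 = 329 × 466 mm

329 × 466 mm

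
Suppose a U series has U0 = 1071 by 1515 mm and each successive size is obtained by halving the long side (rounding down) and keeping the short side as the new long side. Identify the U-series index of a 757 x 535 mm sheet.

U0: 1071 × 1515 mm
U1: 757 × 1071 mm
U2: 535 × 757 mm
U3: 378 × 535 mm
→ matches U2.

U2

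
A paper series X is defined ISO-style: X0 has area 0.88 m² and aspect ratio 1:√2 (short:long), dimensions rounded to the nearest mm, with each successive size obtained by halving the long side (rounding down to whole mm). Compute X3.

Let X0's short side be w mm. w · w√2 = 0.88 m² = 880,000 mm², so w ≈ 788.8 mm and w√2 ≈ 1115.6 mm → X0 = 789 × 1116 mm.
X1: ⌊1116/2⌋ × 789 = 558 × 789 mm
X2: ⌊789/2⌋ × 558 = 394 × 558 mm
X3: ⌊558/2⌋ × 394 = 279 × 394 mm

279 × 394 mm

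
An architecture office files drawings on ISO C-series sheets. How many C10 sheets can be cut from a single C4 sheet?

Each ISO step halves the sheet: 1 × C4 → 2 × C5 → 4 × C6 → 8 × C7 → …
From C4 to C10 is 6 halving steps: 2^6 = 64.

64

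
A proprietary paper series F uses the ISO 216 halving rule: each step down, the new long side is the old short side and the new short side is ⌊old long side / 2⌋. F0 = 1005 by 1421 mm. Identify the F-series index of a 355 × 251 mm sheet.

F0: 1005 × 1421 mm
F1: 710 × 1005 mm
F2: 502 × 710 mm
F3: 355 × 502 mm
F4: 251 × 355 mm
F5: 177 × 251 mm
→ matches F4.

F4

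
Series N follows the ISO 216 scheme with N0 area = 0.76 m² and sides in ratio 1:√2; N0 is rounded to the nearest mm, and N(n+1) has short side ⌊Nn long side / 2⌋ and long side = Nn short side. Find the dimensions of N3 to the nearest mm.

259 × 366 mm

Let N0's short side be w mm. w · w√2 = 0.76 m² = 760,000 mm², so w ≈ 733.1 mm and w√2 ≈ 1036.7 mm → N0 = 733 × 1037 mm.
N1: ⌊1037/2⌋ × 733 = 518 × 733 mm
N2: ⌊733/2⌋ × 518 = 366 × 518 mm
N3: ⌊518/2⌋ × 366 = 259 × 366 mm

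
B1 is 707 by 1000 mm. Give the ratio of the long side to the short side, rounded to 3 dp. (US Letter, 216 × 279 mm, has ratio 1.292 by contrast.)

1000 / 707 = 1.414
Matches √2 ≈ 1.414 — the ISO 216 defining ratio.

1.414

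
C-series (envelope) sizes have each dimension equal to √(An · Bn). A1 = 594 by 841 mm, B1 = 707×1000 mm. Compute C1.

648 × 917 mm

Short side: √(594 · 707) = √419958 ≈ 648.0 → 648 mm
Long side: √(841 · 1000) = √841000 ≈ 917.1 → 917 mm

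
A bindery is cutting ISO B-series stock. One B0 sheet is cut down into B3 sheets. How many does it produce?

8

B0 = 1000 × 1414 mm; B3 = 353 × 500 mm.
Each halving step doubles the count; 3 steps from B0 to B3.
2^3 = 8.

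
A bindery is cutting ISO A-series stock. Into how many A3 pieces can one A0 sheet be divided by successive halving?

8

Each ISO step halves the sheet: 1 × A0 → 2 × A1 → 4 × A2 → 8 × A3
From A0 to A3 is 3 halving steps: 2^3 = 8.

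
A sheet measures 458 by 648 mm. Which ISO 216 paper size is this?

Aspect ratio 648/458 ≈ 1.415 — close to the ISO √2 ≈ 1.414.
In the C-series (envelope sizes, between A and B): C2 = 458 × 648 mm.

C2 (458 × 648 mm)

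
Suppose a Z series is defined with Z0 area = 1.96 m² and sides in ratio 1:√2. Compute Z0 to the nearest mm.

Let the short side be w mm. Then w · w√2 = 1.96 m² = 1,960,000 mm².
w² = 1,960,000/√2, so w ≈ 1177.3 mm; long side = w√2 ≈ 1664.9 mm.

1177 × 1665 mm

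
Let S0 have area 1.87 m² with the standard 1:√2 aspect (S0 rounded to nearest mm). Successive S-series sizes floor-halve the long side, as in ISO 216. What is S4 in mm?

287 × 406 mm

Let S0's short side be w mm. w · w√2 = 1.87 m² = 1,870,000 mm², so w ≈ 1149.9 mm and w√2 ≈ 1626.2 mm → S0 = 1150 × 1626 mm.
S1: ⌊1626/2⌋ × 1150 = 813 × 1150 mm
S2: ⌊1150/2⌋ × 813 = 575 × 813 mm
S3: ⌊813/2⌋ × 575 = 406 × 575 mm
S4: ⌊575/2⌋ × 406 = 287 × 406 mm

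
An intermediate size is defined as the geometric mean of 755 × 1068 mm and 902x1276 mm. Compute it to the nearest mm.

Short side: √(755 · 902) = √681010 ≈ 825.2 → 825 mm
Long side: √(1068 · 1276) = √1362768 ≈ 1167.4 → 1167 mm

825 × 1167 mm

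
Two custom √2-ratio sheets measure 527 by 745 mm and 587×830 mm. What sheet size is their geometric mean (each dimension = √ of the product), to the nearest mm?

Short side: √(527 · 587) = √309349 ≈ 556.2 → 556 mm
Long side: √(745 · 830) = √618350 ≈ 786.4 → 786 mm

556 × 786 mm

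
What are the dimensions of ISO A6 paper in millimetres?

A0 = 841 × 1189 mm (A0 has area 1 m², aspect 1:√2).
A1: ⌊1189/2⌋ × 841 = 594 × 841 mm
A2: ⌊841/2⌋ × 594 = 420 × 594 mm
A3: ⌊594/2⌋ × 420 = 297 × 420 mm
A4: ⌊420/2⌋ × 297 = 210 × 297 mm
A5: ⌊297/2⌋ × 210 = 148 × 210 mm
A6: ⌊210/2⌋ × 148 = 105 × 148 mm

105 × 148 mm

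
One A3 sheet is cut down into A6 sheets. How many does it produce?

8

Each ISO step halves the sheet: 1 × A3 → 2 × A4 → 4 × A5 → 8 × A6
From A3 to A6 is 3 halving steps: 2^3 = 8.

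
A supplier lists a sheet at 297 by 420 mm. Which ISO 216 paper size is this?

Aspect ratio 420/297 ≈ 1.414 — close to the ISO √2 ≈ 1.414.
In the A-series (A0 area = 1 m²): A3 = 297 × 420 mm.

A3 (297 × 420 mm)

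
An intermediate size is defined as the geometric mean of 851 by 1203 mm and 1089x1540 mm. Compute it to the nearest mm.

Short side: √(851 · 1089) = √926739 ≈ 962.7 → 963 mm
Long side: √(1203 · 1540) = √1852620 ≈ 1361.1 → 1361 mm

963 × 1361 mm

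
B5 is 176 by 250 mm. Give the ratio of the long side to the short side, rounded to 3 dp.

250 / 176 = 1.420
ISO 216 targets √2 ≈ 1.414; the +0.006 deviation is from mm rounding.

1.420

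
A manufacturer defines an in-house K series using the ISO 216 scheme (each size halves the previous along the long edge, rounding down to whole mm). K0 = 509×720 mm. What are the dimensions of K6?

63 × 90 mm

K1 = 360 × 509 mm (from K0 by 1 halving).
K2: ⌊509/2⌋ × 360 = 254 × 360 mm
K3: ⌊360/2⌋ × 254 = 180 × 254 mm
K4: ⌊254/2⌋ × 180 = 127 × 180 mm
K5: ⌊180/2⌋ × 127 = 90 × 127 mm
K6: ⌊127/2⌋ × 90 = 63 × 90 mm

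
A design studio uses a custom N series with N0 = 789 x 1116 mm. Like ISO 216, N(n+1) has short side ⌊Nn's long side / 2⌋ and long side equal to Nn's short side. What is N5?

N1: ⌊1116/2⌋ × 789 = 558 × 789 mm
N2: ⌊789/2⌋ × 558 = 394 × 558 mm
N3: ⌊558/2⌋ × 394 = 279 × 394 mm
N4: ⌊394/2⌋ × 279 = 197 × 279 mm
N5: ⌊279/2⌋ × 197 = 139 × 197 mm

139 × 197 mm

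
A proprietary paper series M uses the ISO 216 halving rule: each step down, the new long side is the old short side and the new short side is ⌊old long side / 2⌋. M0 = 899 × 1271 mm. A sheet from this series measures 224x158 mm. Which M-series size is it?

M5

M0: 899 × 1271 mm
M1: 635 × 899 mm
M2: 449 × 635 mm
M3: 317 × 449 mm
M4: 224 × 317 mm
M5: 158 × 224 mm
M6: 112 × 158 mm
→ matches M5.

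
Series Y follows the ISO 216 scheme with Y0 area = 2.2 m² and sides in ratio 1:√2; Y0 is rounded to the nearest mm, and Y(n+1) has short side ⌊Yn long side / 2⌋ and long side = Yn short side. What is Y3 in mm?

Let Y0's short side be w mm. w · w√2 = 2.2 m² = 2,200,000 mm², so w ≈ 1247.3 mm and w√2 ≈ 1763.9 mm → Y0 = 1247 × 1764 mm.
Y1: ⌊1764/2⌋ × 1247 = 882 × 1247 mm
Y2: ⌊1247/2⌋ × 882 = 623 × 882 mm
Y3: ⌊882/2⌋ × 623 = 441 × 623 mm

441 × 623 mm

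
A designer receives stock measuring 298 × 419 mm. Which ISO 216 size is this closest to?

A3 (297 × 420 mm)

Aspect ratio 419/298 ≈ 1.406 — close to the ISO √2 ≈ 1.414.
In the A-series (A0 area = 1 m²): A3 = 297 × 420 mm.
Off by 2 mm total — nearest standard size.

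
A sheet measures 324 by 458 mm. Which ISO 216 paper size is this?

C3 (324 × 458 mm)

Aspect ratio 458/324 ≈ 1.414 — close to the ISO √2 ≈ 1.414.
In the C-series (envelope sizes, between A and B): C3 = 324 × 458 mm.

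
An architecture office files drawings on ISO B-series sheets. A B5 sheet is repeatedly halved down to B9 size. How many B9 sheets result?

16

Each ISO step halves the sheet: 1 × B5 → 2 × B6 → 4 × B7 → 8 × B8 → …
From B5 to B9 is 4 halving steps: 2^4 = 16.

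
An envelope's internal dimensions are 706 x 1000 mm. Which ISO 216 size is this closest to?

Aspect ratio 1000/706 ≈ 1.416 — close to the ISO √2 ≈ 1.414.
In the B-series (B0 = 1000 × 1414 mm): B1 = 707 × 1000 mm.
Off by 1 mm total — nearest standard size.

B1 (707 × 1000 mm)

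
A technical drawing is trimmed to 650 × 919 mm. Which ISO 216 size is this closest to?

C1 (648 × 917 mm)

Aspect ratio 919/650 ≈ 1.414 — close to the ISO √2 ≈ 1.414.
In the C-series (envelope sizes, between A and B): C1 = 648 × 917 mm.
Off by 4 mm total — nearest standard size.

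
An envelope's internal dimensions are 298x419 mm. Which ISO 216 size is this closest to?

Aspect ratio 419/298 ≈ 1.406 — close to the ISO √2 ≈ 1.414.
In the A-series (A0 area = 1 m²): A3 = 297 × 420 mm.
Off by 2 mm total — nearest standard size.

A3 (297 × 420 mm)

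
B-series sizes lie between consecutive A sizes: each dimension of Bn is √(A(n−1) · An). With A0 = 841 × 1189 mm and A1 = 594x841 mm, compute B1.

707 × 1000 mm

Short side: √(841 · 594) = √499554 ≈ 706.8 → 707 mm
Long side: √(1189 · 841) = √999949 ≈ 1000.0 → 1000 mm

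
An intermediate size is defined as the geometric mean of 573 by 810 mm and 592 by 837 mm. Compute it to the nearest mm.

Short side: √(573 · 592) = √339216 ≈ 582.4 → 582 mm
Long side: √(810 · 837) = √677970 ≈ 823.4 → 823 mm

582 × 823 mm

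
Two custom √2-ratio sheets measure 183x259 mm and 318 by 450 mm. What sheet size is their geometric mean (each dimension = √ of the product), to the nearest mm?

Short side: √(183 · 318) = √58194 ≈ 241.2 → 241 mm
Long side: √(259 · 450) = √116550 ≈ 341.4 → 341 mm

241 × 341 mm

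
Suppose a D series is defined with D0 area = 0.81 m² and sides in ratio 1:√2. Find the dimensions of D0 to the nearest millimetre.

757 × 1070 mm

Let the short side be w mm. Then w · w√2 = 0.81 m² = 810,000 mm².
w² = 810,000/√2, so w ≈ 756.8 mm; long side = w√2 ≈ 1070.3 mm.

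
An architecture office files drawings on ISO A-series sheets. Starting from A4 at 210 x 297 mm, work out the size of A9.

A5: ⌊297/2⌋ × 210 = 148 × 210 mm
A6: ⌊210/2⌋ × 148 = 105 × 148 mm
A7: ⌊148/2⌋ × 105 = 74 × 105 mm
A8: ⌊105/2⌋ × 74 = 52 × 74 mm
A9: ⌊74/2⌋ × 52 = 37 × 52 mm

37 × 52 mm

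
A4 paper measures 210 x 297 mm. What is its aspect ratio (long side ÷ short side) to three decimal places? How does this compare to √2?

1.414

297 / 210 = 1.414
Matches √2 ≈ 1.414 — the ISO 216 defining ratio.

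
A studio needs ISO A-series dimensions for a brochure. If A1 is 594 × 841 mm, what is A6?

105 × 148 mm

A2: ⌊841/2⌋ × 594 = 420 × 594 mm
A3: ⌊594/2⌋ × 420 = 297 × 420 mm
A4: ⌊420/2⌋ × 297 = 210 × 297 mm
A5: ⌊297/2⌋ × 210 = 148 × 210 mm
A6: ⌊210/2⌋ × 148 = 105 × 148 mm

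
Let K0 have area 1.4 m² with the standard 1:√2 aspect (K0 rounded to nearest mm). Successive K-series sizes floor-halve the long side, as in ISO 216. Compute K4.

248 × 351 mm

Let K0's short side be w mm. w · w√2 = 1.4 m² = 1,400,000 mm², so w ≈ 995.0 mm and w√2 ≈ 1407.1 mm → K0 = 995 × 1407 mm.
K1: ⌊1407/2⌋ × 995 = 703 × 995 mm
K2: ⌊995/2⌋ × 703 = 497 × 703 mm
K3: ⌊703/2⌋ × 497 = 351 × 497 mm
K4: ⌊497/2⌋ × 351 = 248 × 351 mm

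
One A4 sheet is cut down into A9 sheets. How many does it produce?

32

A4 = 210 × 297 mm; A9 = 37 × 52 mm.
Each halving step doubles the count; 5 steps from A4 to A9.
2^5 = 32.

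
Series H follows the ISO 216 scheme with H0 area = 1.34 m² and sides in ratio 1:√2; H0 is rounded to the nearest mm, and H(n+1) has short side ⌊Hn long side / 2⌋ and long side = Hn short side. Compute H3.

Let H0's short side be w mm. w · w√2 = 1.34 m² = 1,340,000 mm², so w ≈ 973.4 mm and w√2 ≈ 1376.6 mm → H0 = 973 × 1377 mm.
H1: ⌊1377/2⌋ × 973 = 688 × 973 mm
H2: ⌊973/2⌋ × 688 = 486 × 688 mm
H3: ⌊688/2⌋ × 486 = 344 × 486 mm

344 × 486 mm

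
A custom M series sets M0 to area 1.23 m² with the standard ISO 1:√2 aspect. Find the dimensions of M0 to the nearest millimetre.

Let the short side be w mm. Then w · w√2 = 1.23 m² = 1,230,000 mm².
w² = 1,230,000/√2, so w ≈ 932.6 mm; long side = w√2 ≈ 1318.9 mm.

933 × 1319 mm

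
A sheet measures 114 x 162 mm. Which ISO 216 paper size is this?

C6 (114 × 162 mm)

Aspect ratio 162/114 ≈ 1.421 — close to the ISO √2 ≈ 1.414.
In the C-series (envelope sizes, between A and B): C6 = 114 × 162 mm.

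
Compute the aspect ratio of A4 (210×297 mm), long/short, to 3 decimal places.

1.414

297 / 210 = 1.414
Matches √2 ≈ 1.414 — the ISO 216 defining ratio.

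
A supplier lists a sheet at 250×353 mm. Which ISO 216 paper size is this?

B4 (250 × 353 mm)

Aspect ratio 353/250 ≈ 1.412 — close to the ISO √2 ≈ 1.414.
In the B-series (B0 = 1000 × 1414 mm): B4 = 250 × 353 mm.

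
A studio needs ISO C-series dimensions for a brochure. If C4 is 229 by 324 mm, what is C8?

57 × 81 mm

C5: ⌊324/2⌋ × 229 = 162 × 229 mm
C6: ⌊229/2⌋ × 162 = 114 × 162 mm
C7: ⌊162/2⌋ × 114 = 81 × 114 mm
C8: ⌊114/2⌋ × 81 = 57 × 81 mm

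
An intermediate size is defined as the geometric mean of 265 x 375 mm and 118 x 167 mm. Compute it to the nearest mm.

Short side: √(265 · 118) = √31270 ≈ 176.8 → 177 mm
Long side: √(375 · 167) = √62625 ≈ 250.2 → 250 mm

177 × 250 mm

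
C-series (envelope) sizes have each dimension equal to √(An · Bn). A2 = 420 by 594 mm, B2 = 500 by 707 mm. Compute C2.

Short side: √(420 · 500) = √210000 ≈ 458.3 → 458 mm
Long side: √(594 · 707) = √419958 ≈ 648.0 → 648 mm

458 × 648 mm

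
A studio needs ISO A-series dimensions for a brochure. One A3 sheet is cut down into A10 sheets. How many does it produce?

128

Each ISO step halves the sheet: 1 × A3 → 2 × A4 → 4 × A5 → 8 × A6 → …
From A3 to A10 is 7 halving steps: 2^7 = 128.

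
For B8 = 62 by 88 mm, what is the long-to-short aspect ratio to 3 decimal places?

88 / 62 = 1.419
ISO 216 targets √2 ≈ 1.414; the +0.005 deviation is from mm rounding.

1.419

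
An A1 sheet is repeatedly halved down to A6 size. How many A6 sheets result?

32

Each ISO step halves the sheet: 1 × A1 → 2 × A2 → 4 × A3 → 8 × A4 → …
From A1 to A6 is 5 halving steps: 2^5 = 32.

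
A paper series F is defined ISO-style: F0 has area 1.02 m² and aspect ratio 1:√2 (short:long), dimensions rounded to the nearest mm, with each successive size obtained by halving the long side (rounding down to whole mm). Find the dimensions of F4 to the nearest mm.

Let F0's short side be w mm. w · w√2 = 1.02 m² = 1,020,000 mm², so w ≈ 849.3 mm and w√2 ≈ 1201.0 mm → F0 = 849 × 1201 mm.
F1: ⌊1201/2⌋ × 849 = 600 × 849 mm
F2: ⌊849/2⌋ × 600 = 424 × 600 mm
F3: ⌊600/2⌋ × 424 = 300 × 424 mm
F4: ⌊424/2⌋ × 300 = 212 × 300 mm

212 × 300 mm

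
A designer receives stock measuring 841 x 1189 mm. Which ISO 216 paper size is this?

Aspect ratio 1189/841 ≈ 1.414 — close to the ISO √2 ≈ 1.414.
In the A-series (A0 area = 1 m²): A0 = 841 × 1189 mm.

A0 (841 × 1189 mm)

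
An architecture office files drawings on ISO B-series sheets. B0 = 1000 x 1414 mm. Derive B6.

B1: ⌊1414/2⌋ × 1000 = 707 × 1000 mm
B2: ⌊1000/2⌋ × 707 = 500 × 707 mm
B3: ⌊707/2⌋ × 500 = 353 × 500 mm
B4: ⌊500/2⌋ × 353 = 250 × 353 mm
B5: ⌊353/2⌋ × 250 = 176 × 250 mm
B6: ⌊250/2⌋ × 176 = 125 × 176 mm

125 × 176 mm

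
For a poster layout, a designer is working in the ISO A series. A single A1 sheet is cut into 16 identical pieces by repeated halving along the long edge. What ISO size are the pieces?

A5

16 = 2^4, so 4 halving steps.
A1 → A2 → … → A5 after 4 steps.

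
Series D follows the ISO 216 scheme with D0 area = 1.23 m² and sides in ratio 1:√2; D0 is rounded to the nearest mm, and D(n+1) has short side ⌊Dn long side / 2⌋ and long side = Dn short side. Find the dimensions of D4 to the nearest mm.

233 × 329 mm

Let D0's short side be w mm. w · w√2 = 1.23 m² = 1,230,000 mm², so w ≈ 932.6 mm and w√2 ≈ 1318.9 mm → D0 = 933 × 1319 mm.
D1: ⌊1319/2⌋ × 933 = 659 × 933 mm
D2: ⌊933/2⌋ × 659 = 466 × 659 mm
D3: ⌊659/2⌋ × 466 = 329 × 466 mm
D4: ⌊466/2⌋ × 329 = 233 × 329 mm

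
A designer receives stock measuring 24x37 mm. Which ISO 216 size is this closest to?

Aspect ratio 37/24 ≈ 1.542 (ISO target is √2 ≈ 1.414).
In the A-series (A0 area = 1 m²): A10 = 26 × 37 mm.
Off by 2 mm total — nearest standard size.

A10 (26 × 37 mm)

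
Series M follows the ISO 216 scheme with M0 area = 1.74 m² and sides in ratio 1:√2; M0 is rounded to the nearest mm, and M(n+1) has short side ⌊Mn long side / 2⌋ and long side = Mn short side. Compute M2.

Let M0's short side be w mm. w · w√2 = 1.74 m² = 1,740,000 mm², so w ≈ 1109.2 mm and w√2 ≈ 1568.7 mm → M0 = 1109 × 1569 mm.
M1: ⌊1569/2⌋ × 1109 = 784 × 1109 mm
M2: ⌊1109/2⌋ × 784 = 554 × 784 mm

554 × 784 mm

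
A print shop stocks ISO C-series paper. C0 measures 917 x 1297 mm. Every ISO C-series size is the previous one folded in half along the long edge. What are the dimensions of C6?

C1: ⌊1297/2⌋ × 917 = 648 × 917 mm
C2: ⌊917/2⌋ × 648 = 458 × 648 mm
C3: ⌊648/2⌋ × 458 = 324 × 458 mm
C4: ⌊458/2⌋ × 324 = 229 × 324 mm
C5: ⌊324/2⌋ × 229 = 162 × 229 mm
C6: ⌊229/2⌋ × 162 = 114 × 162 mm

114 × 162 mm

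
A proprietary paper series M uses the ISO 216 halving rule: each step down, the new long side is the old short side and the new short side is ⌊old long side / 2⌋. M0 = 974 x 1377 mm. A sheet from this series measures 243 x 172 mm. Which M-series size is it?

M0: 974 × 1377 mm
M1: 688 × 974 mm
M2: 487 × 688 mm
M3: 344 × 487 mm
M4: 243 × 344 mm
M5: 172 × 243 mm
M6: 121 × 172 mm
→ matches M5.

M5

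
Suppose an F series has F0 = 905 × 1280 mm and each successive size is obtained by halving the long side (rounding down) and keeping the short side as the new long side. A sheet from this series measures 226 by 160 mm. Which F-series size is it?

F0: 905 × 1280 mm
F1: 640 × 905 mm
F2: 452 × 640 mm
F3: 320 × 452 mm
F4: 226 × 320 mm
F5: 160 × 226 mm
F6: 113 × 160 mm
→ matches F5.

F5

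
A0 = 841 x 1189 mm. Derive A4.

210 × 297 mm

A1: ⌊1189/2⌋ × 841 = 594 × 841 mm
A2: ⌊841/2⌋ × 594 = 420 × 594 mm
A3: ⌊594/2⌋ × 420 = 297 × 420 mm
A4: ⌊420/2⌋ × 297 = 210 × 297 mm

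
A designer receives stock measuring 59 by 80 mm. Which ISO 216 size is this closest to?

Aspect ratio 80/59 ≈ 1.356 (ISO target is √2 ≈ 1.414).
In the C-series (envelope sizes, between A and B): C8 = 57 × 81 mm.
Off by 3 mm total — nearest standard size.

C8 (57 × 81 mm)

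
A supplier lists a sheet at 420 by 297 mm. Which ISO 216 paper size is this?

Aspect ratio 420/297 ≈ 1.414 — close to the ISO √2 ≈ 1.414.
In the A-series (A0 area = 1 m²): A3 = 297 × 420 mm.

A3 (297 × 420 mm)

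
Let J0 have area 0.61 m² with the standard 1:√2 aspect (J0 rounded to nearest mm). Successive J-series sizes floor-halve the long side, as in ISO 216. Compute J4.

Let J0's short side be w mm. w · w√2 = 0.61 m² = 610,000 mm², so w ≈ 656.8 mm and w√2 ≈ 928.8 mm → J0 = 657 × 929 mm.
J1: ⌊929/2⌋ × 657 = 464 × 657 mm
J2: ⌊657/2⌋ × 464 = 328 × 464 mm
J3: ⌊464/2⌋ × 328 = 232 × 328 mm
J4: ⌊328/2⌋ × 232 = 164 × 232 mm

164 × 232 mm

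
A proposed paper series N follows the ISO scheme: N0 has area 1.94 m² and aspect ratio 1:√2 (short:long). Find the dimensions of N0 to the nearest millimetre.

Let the short side be w mm. Then w · w√2 = 1.94 m² = 1,940,000 mm².
w² = 1,940,000/√2, so w ≈ 1171.2 mm; long side = w√2 ≈ 1656.4 mm.

1171 × 1656 mm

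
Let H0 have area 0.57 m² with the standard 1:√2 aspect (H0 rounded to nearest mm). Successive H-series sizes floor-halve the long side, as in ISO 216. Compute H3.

224 × 317 mm

Let H0's short side be w mm. w · w√2 = 0.57 m² = 570,000 mm², so w ≈ 634.9 mm and w√2 ≈ 897.8 mm → H0 = 635 × 898 mm.
H1: ⌊898/2⌋ × 635 = 449 × 635 mm
H2: ⌊635/2⌋ × 449 = 317 × 449 mm
H3: ⌊449/2⌋ × 317 = 224 × 317 mm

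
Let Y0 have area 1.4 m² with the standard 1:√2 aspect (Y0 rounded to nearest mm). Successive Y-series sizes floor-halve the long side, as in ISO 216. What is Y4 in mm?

Let Y0's short side be w mm. w · w√2 = 1.4 m² = 1,400,000 mm², so w ≈ 995.0 mm and w√2 ≈ 1407.1 mm → Y0 = 995 × 1407 mm.
Y1: ⌊1407/2⌋ × 995 = 703 × 995 mm
Y2: ⌊995/2⌋ × 703 = 497 × 703 mm
Y3: ⌊703/2⌋ × 497 = 351 × 497 mm
Y4: ⌊497/2⌋ × 351 = 248 × 351 mm

248 × 351 mm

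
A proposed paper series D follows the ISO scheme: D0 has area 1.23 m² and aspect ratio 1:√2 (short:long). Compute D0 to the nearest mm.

Let the short side be w mm. Then w · w√2 = 1.23 m² = 1,230,000 mm².
w² = 1,230,000/√2, so w ≈ 932.6 mm; long side = w√2 ≈ 1318.9 mm.

933 × 1319 mm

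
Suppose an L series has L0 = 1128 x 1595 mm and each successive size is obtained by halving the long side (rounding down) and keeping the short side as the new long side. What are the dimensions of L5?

199 × 282 mm

L1 = 797 × 1128 mm (from L0 by 1 halving).
L2: ⌊1128/2⌋ × 797 = 564 × 797 mm
L3: ⌊797/2⌋ × 564 = 398 × 564 mm
L4: ⌊564/2⌋ × 398 = 282 × 398 mm
L5: ⌊398/2⌋ × 282 = 199 × 282 mm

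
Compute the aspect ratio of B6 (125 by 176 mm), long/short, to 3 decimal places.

176 / 125 = 1.408
ISO 216 targets √2 ≈ 1.414; the -0.006 deviation is from mm rounding.

1.408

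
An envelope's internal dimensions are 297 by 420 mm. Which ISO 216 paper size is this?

A3 (297 × 420 mm)

Aspect ratio 420/297 ≈ 1.414 — close to the ISO √2 ≈ 1.414.
In the A-series (A0 area = 1 m²): A3 = 297 × 420 mm.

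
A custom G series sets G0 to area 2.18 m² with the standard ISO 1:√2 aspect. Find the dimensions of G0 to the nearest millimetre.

Let the short side be w mm. Then w · w√2 = 2.18 m² = 2,180,000 mm².
w² = 2,180,000/√2, so w ≈ 1241.6 mm; long side = w√2 ≈ 1755.8 mm.

1242 × 1756 mm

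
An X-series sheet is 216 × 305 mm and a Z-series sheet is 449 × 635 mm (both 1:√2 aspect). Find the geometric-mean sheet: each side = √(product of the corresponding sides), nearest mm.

Short side: √(216 · 449) = √96984 ≈ 311.4 → 311 mm
Long side: √(305 · 635) = √193675 ≈ 440.1 → 440 mm

311 × 440 mm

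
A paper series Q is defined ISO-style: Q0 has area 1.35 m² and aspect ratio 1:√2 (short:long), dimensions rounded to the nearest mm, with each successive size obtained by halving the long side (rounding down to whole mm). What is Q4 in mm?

244 × 345 mm

Let Q0's short side be w mm. w · w√2 = 1.35 m² = 1,350,000 mm², so w ≈ 977.0 mm and w√2 ≈ 1381.7 mm → Q0 = 977 × 1382 mm.
Q1: ⌊1382/2⌋ × 977 = 691 × 977 mm
Q2: ⌊977/2⌋ × 691 = 488 × 691 mm
Q3: ⌊691/2⌋ × 488 = 345 × 488 mm
Q4: ⌊488/2⌋ × 345 = 244 × 345 mm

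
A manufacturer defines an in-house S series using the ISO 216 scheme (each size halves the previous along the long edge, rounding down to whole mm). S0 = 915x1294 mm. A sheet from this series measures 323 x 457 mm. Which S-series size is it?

S0: 915 × 1294 mm
S1: 647 × 915 mm
S2: 457 × 647 mm
S3: 323 × 457 mm
S4: 228 × 323 mm
→ matches S3.

S3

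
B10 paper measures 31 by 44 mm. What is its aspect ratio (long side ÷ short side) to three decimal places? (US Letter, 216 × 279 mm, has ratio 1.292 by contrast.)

44 / 31 = 1.419
ISO 216 targets √2 ≈ 1.414; the +0.005 deviation is from mm rounding.

1.419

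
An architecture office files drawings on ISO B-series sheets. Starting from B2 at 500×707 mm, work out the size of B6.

125 × 176 mm

B3: ⌊707/2⌋ × 500 = 353 × 500 mm
B4: ⌊500/2⌋ × 353 = 250 × 353 mm
B5: ⌊353/2⌋ × 250 = 176 × 250 mm
B6: ⌊250/2⌋ × 176 = 125 × 176 mm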